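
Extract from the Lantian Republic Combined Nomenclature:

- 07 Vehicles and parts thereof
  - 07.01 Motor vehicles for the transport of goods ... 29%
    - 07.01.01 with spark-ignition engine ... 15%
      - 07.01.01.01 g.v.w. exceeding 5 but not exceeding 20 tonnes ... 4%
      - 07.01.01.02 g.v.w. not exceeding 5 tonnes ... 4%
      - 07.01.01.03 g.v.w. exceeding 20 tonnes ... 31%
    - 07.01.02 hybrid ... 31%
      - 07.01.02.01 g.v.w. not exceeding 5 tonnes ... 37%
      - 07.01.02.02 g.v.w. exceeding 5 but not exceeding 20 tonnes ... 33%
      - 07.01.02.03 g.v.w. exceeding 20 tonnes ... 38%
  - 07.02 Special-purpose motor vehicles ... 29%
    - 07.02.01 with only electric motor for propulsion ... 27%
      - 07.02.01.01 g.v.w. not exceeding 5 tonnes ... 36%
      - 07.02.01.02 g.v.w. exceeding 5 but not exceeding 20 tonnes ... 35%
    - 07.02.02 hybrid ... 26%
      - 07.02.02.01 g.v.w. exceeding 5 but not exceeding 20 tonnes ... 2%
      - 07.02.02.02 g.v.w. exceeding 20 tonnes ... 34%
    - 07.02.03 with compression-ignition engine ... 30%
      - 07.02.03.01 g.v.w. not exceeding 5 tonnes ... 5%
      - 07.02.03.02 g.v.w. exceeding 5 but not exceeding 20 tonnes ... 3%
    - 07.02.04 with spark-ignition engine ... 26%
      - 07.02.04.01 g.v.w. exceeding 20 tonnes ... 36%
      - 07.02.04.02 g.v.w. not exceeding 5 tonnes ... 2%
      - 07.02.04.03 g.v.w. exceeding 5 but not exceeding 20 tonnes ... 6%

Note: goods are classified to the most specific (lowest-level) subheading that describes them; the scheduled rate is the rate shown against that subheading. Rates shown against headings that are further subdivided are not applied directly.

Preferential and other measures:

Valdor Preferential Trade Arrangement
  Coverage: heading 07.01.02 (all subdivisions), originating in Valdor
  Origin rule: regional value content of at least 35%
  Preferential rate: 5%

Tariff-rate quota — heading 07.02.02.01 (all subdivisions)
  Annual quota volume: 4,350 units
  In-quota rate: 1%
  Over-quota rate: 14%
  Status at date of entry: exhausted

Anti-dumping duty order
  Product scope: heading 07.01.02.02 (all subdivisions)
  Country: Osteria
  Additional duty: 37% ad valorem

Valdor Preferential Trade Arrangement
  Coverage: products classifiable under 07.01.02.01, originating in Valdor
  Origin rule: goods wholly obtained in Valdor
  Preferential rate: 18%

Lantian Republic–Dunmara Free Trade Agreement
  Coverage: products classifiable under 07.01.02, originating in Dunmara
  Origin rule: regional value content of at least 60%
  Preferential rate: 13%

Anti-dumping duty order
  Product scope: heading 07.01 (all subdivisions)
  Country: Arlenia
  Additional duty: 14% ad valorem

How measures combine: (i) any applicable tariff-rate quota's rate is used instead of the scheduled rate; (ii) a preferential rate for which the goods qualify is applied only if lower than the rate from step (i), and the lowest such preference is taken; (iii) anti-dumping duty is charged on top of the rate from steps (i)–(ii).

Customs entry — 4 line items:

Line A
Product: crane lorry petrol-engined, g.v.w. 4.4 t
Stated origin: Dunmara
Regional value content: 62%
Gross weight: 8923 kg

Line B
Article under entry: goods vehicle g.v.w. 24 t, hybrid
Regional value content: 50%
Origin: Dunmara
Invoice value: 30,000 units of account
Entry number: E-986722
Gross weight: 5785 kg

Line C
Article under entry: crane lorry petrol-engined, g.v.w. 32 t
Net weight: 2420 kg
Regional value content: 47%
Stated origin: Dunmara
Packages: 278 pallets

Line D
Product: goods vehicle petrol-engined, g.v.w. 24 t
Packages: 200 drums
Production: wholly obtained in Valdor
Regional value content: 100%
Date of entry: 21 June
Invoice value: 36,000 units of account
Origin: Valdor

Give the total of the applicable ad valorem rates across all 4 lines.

Line A: crane lorry → 07.02; petrol-engined → 07.02.04; g.v.w. 4.4 t → 07.02.04.02. Scheduled 2%. Dunmara agreement on 07.01.02: 07.02.04.02 not covered. → 2%.
Line B: goods vehicle → 07.01; hybrid → 07.01.02; g.v.w. 24 t → 07.01.02.03. Scheduled 38%. Dunmara agreement on 07.01.02: RVC < 60%. → 38%.
Line C: crane lorry → 07.02; petrol-engined → 07.02.04; g.v.w. 32 t → 07.02.04.01. Scheduled 36%. Dunmara agreement on 07.01.02: 07.02.04.01 not covered. → 36%.
Line D: goods vehicle → 07.01; petrol-engined → 07.01.01; g.v.w. 24 t → 07.01.01.03. Scheduled 31%. Valdor agreement on 07.01.02: 07.01.01.03 not covered; Valdor agreement on 07.01.02.01: 07.01.01.03 not covered. → 31%.
Sum: 2% + 38% + 36% + 31% = 107%.

107%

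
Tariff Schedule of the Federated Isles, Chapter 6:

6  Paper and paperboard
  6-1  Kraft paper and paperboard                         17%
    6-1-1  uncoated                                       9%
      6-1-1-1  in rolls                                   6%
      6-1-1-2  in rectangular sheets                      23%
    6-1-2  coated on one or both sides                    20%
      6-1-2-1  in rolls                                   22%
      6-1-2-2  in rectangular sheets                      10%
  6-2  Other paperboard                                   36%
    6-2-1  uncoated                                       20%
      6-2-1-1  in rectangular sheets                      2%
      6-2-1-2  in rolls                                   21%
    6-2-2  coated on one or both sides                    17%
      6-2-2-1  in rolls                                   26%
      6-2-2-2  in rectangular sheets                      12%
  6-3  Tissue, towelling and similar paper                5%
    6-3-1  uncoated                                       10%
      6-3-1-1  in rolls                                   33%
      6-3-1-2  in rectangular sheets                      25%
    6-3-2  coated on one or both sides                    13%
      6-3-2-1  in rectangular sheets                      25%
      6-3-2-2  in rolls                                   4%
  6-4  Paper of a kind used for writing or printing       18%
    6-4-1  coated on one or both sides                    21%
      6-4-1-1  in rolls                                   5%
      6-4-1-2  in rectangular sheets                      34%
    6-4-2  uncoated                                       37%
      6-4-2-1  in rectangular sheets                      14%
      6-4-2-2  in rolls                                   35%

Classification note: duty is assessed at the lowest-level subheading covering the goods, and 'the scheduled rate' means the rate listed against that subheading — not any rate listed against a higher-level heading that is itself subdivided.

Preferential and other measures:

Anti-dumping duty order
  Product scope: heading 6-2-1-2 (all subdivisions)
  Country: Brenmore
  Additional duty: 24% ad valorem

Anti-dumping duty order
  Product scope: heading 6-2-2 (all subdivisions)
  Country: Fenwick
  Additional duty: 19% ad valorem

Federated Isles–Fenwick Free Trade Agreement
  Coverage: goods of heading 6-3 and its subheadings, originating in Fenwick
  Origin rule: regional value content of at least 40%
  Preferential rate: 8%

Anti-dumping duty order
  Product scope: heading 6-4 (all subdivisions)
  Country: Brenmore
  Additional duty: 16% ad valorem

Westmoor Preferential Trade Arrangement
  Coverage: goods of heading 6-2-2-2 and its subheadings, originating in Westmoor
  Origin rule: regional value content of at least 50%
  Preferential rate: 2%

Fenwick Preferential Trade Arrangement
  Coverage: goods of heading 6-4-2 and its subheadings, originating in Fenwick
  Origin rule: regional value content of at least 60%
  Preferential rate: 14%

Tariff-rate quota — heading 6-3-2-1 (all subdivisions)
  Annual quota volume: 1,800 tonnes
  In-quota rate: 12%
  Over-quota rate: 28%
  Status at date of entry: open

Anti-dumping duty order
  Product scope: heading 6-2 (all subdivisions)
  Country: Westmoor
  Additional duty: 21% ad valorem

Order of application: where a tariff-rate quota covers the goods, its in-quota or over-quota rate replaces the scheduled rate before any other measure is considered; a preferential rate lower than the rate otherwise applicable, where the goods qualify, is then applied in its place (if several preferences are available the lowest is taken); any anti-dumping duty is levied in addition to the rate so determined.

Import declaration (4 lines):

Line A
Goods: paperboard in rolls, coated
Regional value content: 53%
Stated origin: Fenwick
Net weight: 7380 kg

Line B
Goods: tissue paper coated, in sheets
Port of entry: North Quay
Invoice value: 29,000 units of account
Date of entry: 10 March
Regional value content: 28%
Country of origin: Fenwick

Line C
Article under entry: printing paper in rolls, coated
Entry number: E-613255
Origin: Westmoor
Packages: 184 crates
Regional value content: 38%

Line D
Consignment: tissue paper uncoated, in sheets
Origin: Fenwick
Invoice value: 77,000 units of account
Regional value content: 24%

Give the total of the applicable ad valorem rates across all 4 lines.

87%

Line A: paperboard → 6-2; coated → 6-2-2; in rolls → 6-2-2-1. Scheduled 26%. Fenwick agreement on 6-3: 6-2-2-1 not covered; Fenwick agreement on 6-4-2: 6-2-2-1 not covered; anti-dumping (Fenwick, 6-2-2): +19%; total 26% + 19% = 45%. → 45%.
Line B: tissue paper → 6-3; coated → 6-3-2; in sheets → 6-3-2-1. Scheduled 25%. quota on 6-3-2-1 open → in-quota 12%; Fenwick agreement on 6-3: RVC < 40%; Fenwick agreement on 6-4-2: 6-3-2-1 not covered. → 12%.
Line C: printing paper → 6-4; coated → 6-4-1; in rolls → 6-4-1-1. Scheduled 5%. Westmoor agreement on 6-2-2-2: 6-4-1-1 not covered. → 5%.
Line D: tissue paper → 6-3; uncoated → 6-3-1; in sheets → 6-3-1-2. Scheduled 25%. Fenwick agreement on 6-3: RVC < 40%; Fenwick agreement on 6-4-2: 6-3-1-2 not covered. → 25%.
Sum: 45% + 12% + 5% + 25% = 87%.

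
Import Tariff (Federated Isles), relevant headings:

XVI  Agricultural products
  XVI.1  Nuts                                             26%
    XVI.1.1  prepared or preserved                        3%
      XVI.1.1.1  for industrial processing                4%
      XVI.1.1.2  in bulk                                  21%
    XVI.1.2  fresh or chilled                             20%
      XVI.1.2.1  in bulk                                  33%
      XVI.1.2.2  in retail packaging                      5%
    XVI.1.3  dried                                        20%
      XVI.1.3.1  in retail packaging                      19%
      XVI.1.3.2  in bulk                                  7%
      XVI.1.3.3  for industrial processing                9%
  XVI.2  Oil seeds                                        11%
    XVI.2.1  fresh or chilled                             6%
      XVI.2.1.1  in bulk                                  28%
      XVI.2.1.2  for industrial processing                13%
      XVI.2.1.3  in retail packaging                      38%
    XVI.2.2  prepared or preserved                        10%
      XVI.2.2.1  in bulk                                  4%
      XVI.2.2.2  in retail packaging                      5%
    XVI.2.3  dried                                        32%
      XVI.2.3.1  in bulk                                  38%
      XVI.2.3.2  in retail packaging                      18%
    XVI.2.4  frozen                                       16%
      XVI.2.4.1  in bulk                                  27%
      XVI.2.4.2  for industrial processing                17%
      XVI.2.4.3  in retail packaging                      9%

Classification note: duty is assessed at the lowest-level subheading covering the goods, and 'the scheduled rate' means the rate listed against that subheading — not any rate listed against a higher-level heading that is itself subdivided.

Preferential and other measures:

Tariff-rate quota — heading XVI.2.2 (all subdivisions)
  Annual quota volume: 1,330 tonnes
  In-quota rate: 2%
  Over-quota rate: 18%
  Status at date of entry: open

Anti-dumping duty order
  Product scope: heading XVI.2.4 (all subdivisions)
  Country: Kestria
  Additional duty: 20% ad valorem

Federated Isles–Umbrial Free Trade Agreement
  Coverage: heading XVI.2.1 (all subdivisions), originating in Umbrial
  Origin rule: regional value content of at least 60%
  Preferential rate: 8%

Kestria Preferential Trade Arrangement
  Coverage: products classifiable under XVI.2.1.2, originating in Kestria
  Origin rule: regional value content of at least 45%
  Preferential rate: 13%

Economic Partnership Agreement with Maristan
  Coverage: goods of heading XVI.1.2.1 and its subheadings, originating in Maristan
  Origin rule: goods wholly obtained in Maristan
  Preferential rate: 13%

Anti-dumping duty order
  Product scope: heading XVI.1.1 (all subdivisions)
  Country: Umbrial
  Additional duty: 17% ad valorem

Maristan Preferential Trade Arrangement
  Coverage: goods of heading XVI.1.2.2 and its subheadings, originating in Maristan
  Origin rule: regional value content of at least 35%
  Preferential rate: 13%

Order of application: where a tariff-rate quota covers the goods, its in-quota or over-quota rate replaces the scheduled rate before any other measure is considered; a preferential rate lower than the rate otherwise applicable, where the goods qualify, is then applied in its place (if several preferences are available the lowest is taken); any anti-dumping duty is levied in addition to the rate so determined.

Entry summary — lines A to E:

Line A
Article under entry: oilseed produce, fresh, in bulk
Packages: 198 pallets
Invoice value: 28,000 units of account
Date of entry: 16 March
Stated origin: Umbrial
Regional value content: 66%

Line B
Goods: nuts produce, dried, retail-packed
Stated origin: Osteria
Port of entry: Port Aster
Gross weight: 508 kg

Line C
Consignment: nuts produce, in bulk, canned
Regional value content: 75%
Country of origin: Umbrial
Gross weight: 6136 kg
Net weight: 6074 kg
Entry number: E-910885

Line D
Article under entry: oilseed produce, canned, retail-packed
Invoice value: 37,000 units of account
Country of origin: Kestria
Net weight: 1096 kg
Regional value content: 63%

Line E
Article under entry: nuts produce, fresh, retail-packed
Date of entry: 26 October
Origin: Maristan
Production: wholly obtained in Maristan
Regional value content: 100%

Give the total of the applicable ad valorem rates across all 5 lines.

Line A: oilseed → XVI.2; fresh → XVI.2.1; in bulk → XVI.2.1.1. Scheduled 28%. Umbrial agreement on XVI.2.1: RVC ≥ 60% → 8% available; preferential 8%. → 8%.
Line B: nuts → XVI.1; dried → XVI.1.3; retail-packed → XVI.1.3.1. Scheduled 19%. No special measure applies. → 19%.
Line C: nuts → XVI.1; canned → XVI.1.1; in bulk → XVI.1.1.2. Scheduled 21%. Umbrial agreement on XVI.2.1: XVI.1.1.2 not covered; anti-dumping (Umbrial, XVI.1.1): +17%; total 21% + 17% = 38%. → 38%.
Line D: oilseed → XVI.2; canned → XVI.2.2; retail-packed → XVI.2.2.2. Scheduled 5%. quota on XVI.2.2 open → in-quota 2%; Kestria agreement on XVI.2.1.2: XVI.2.2.2 not covered. → 2%.
Line E: nuts → XVI.1; fresh → XVI.1.2; retail-packed → XVI.1.2.2. Scheduled 5%. Maristan agreement on XVI.1.2.1: XVI.1.2.2 not covered; Maristan agreement on XVI.1.2.2: RVC ≥ 35% → 13% available; preference 13% not lower than 5% → no reduction. → 5%.
Sum: 8% + 19% + 38% + 2% + 5% = 72%.

72%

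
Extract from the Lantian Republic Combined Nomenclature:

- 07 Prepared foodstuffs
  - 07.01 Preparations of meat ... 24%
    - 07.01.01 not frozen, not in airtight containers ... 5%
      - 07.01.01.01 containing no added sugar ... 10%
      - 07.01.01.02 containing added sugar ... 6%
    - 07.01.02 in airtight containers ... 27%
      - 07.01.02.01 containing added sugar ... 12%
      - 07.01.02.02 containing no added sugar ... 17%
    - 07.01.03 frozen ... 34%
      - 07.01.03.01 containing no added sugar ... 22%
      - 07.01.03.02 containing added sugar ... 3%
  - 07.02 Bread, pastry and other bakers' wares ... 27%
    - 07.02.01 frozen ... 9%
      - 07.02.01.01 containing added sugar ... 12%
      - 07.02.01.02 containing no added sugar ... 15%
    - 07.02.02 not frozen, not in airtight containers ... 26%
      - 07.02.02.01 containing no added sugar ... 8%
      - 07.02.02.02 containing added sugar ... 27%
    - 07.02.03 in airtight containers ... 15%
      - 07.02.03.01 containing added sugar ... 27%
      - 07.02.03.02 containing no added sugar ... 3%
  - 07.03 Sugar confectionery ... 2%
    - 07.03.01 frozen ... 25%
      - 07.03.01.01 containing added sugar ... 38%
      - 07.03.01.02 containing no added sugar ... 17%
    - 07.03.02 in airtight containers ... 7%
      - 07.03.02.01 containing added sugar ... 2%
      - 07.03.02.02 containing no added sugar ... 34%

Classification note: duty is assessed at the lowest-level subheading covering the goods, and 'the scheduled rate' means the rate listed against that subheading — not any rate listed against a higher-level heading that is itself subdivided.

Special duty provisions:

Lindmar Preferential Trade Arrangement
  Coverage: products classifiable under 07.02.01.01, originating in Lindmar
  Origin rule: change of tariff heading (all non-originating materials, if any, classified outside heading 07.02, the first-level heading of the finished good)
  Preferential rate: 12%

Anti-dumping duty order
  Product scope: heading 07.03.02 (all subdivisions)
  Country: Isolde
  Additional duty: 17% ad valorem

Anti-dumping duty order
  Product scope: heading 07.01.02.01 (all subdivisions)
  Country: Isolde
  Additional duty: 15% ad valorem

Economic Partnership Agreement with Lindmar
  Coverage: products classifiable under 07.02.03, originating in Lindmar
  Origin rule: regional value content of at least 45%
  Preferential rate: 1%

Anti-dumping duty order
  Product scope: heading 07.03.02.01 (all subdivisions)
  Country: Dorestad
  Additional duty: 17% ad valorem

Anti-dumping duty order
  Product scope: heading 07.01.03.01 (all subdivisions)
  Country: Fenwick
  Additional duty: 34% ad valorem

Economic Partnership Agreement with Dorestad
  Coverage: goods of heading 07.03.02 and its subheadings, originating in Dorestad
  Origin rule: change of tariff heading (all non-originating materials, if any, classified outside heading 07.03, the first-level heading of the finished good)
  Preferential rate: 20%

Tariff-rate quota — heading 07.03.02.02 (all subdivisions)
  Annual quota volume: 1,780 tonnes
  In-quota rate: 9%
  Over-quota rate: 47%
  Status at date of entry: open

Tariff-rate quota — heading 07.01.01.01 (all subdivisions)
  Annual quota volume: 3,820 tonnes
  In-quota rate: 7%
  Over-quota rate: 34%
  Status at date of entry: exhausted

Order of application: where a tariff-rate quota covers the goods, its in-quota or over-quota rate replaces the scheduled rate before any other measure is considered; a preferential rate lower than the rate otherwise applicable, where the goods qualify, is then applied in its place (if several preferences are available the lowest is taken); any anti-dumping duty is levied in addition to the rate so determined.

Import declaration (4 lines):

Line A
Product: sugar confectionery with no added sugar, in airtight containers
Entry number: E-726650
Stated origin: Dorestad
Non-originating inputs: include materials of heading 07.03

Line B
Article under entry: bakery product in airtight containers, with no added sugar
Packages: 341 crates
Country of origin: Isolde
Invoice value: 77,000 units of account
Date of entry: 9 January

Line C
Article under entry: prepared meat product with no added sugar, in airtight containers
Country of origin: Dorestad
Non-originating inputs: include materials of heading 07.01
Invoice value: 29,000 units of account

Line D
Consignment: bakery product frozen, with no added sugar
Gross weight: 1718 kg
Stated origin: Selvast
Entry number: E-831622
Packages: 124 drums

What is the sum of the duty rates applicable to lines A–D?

44%

Line A: sugar confectionery → 07.03; in airtight containers → 07.03.02; with no added sugar → 07.03.02.02. Scheduled 34%. quota on 07.03.02.02 open → in-quota 9%; Dorestad agreement on 07.03.02: CTH not met. → 9%.
Line B: bakery product → 07.02; in airtight containers → 07.02.03; with no added sugar → 07.02.03.02. Scheduled 3%. No special measure applies. → 3%.
Line C: prepared meat product → 07.01; in airtight containers → 07.01.02; with no added sugar → 07.01.02.02. Scheduled 17%. Dorestad agreement on 07.03.02: 07.01.02.02 not covered. → 17%.
Line D: bakery product → 07.02; frozen → 07.02.01; with no added sugar → 07.02.01.02. Scheduled 15%. No special measure applies. → 15%.
Sum: 9% + 3% + 17% + 15% = 44%.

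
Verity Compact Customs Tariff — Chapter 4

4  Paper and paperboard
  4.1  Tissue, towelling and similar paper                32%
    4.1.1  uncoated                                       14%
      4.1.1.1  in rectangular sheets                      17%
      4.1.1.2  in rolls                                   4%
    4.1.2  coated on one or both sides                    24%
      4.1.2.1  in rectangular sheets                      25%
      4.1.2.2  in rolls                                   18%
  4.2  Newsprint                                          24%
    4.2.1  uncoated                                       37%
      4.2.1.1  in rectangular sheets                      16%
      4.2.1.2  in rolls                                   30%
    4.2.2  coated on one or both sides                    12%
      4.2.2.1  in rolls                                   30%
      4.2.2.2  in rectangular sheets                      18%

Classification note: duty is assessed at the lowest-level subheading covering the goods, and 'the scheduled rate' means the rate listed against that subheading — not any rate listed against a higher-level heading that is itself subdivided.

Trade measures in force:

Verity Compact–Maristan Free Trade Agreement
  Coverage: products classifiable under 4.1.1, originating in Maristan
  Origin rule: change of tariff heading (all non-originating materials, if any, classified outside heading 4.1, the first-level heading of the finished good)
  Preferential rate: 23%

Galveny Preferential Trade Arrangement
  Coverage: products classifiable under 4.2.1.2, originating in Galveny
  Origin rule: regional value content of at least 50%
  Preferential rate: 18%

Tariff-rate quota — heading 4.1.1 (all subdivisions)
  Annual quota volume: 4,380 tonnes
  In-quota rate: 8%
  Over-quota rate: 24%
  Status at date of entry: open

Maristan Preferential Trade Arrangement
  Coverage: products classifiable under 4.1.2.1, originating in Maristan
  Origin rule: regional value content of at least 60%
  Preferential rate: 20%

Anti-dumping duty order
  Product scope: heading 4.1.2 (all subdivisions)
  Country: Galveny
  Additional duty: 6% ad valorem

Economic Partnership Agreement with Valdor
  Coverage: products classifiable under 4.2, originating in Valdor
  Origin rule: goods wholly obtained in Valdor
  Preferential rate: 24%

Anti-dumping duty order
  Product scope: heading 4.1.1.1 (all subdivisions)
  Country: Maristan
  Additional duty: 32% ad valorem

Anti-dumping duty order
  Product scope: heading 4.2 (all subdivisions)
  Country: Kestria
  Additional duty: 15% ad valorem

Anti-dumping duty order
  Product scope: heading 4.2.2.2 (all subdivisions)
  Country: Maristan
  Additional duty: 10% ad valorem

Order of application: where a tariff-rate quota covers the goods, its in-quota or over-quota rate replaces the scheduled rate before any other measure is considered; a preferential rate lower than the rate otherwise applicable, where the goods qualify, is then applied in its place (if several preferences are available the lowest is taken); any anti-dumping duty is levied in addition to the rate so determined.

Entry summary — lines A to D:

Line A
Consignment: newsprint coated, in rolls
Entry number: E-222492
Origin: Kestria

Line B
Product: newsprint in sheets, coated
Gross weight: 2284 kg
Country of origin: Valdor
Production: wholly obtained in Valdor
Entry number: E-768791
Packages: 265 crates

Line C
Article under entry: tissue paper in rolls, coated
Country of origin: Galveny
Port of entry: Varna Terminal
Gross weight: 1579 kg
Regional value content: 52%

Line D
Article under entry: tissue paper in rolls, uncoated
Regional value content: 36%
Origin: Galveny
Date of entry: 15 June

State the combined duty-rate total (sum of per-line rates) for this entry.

Line A: newsprint → 4.2; coated → 4.2.2; in rolls → 4.2.2.1. Scheduled 30%. anti-dumping (Kestria, 4.2): +15%; total 30% + 15% = 45%. → 45%.
Line B: newsprint → 4.2; coated → 4.2.2; in sheets → 4.2.2.2. Scheduled 18%. Valdor agreement on 4.2: wholly obtained → 24% available; preference 24% not lower than 18% → no reduction. → 18%.
Line C: tissue paper → 4.1; coated → 4.1.2; in rolls → 4.1.2.2. Scheduled 18%. Galveny agreement on 4.2.1.2: 4.1.2.2 not covered; anti-dumping (Galveny, 4.1.2): +6%; total 18% + 6% = 24%. → 24%.
Line D: tissue paper → 4.1; uncoated → 4.1.1; in rolls → 4.1.1.2. Scheduled 4%. quota on 4.1.1 open → in-quota 8%; Galveny agreement on 4.2.1.2: 4.1.1.2 not covered. → 8%.
Sum: 45% + 18% + 24% + 8% = 95%.

95%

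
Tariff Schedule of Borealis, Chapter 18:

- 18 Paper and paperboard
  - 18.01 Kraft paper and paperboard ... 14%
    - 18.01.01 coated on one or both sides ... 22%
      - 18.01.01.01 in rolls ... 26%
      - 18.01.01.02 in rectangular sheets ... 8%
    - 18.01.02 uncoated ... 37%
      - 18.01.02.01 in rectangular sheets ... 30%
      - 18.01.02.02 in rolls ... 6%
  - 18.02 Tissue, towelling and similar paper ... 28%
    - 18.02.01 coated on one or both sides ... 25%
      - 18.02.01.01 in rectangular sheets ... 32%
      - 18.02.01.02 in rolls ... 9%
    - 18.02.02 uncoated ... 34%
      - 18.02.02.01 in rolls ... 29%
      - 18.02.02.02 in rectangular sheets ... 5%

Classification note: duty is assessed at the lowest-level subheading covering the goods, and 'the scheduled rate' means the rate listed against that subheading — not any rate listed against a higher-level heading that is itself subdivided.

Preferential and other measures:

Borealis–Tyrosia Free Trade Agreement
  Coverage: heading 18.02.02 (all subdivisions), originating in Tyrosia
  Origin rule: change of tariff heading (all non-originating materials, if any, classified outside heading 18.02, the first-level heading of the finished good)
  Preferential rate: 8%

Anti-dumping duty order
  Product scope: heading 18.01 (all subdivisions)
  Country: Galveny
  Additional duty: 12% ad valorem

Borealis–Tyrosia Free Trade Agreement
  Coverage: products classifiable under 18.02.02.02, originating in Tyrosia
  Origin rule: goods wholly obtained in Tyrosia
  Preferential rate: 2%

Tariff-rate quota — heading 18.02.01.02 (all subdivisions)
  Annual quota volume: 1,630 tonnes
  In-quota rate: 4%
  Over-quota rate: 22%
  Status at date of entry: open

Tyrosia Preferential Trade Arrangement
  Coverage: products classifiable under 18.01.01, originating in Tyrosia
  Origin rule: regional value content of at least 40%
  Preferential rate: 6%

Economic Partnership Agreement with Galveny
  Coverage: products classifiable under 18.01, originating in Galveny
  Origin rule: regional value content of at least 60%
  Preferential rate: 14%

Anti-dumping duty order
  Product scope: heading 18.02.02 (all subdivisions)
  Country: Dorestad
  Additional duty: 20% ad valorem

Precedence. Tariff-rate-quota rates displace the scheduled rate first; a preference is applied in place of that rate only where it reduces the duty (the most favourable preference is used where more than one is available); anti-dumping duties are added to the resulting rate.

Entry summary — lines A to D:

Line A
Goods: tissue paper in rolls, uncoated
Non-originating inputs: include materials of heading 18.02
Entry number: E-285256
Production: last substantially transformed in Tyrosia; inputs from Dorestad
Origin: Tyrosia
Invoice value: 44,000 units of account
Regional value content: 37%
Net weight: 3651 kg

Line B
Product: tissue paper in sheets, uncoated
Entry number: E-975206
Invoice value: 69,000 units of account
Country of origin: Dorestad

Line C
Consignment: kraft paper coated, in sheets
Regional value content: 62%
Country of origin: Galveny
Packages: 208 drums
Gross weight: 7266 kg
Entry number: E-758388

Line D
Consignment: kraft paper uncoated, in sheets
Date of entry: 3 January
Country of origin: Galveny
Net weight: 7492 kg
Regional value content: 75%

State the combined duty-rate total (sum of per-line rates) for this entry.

100%

Line A: tissue paper → 18.02; uncoated → 18.02.02; in rolls → 18.02.02.01. Scheduled 29%. Tyrosia agreement on 18.02.02: CTH not met; Tyrosia agreement on 18.02.02.02: 18.02.02.01 not covered; Tyrosia agreement on 18.01.01: 18.02.02.01 not covered. → 29%.
Line B: tissue paper → 18.02; uncoated → 18.02.02; in sheets → 18.02.02.02. Scheduled 5%. anti-dumping (Dorestad, 18.02.02): +20%; total 5% + 20% = 25%. → 25%.
Line C: kraft paper → 18.01; coated → 18.01.01; in sheets → 18.01.01.02. Scheduled 8%. Galveny agreement on 18.01: RVC ≥ 60% → 14% available; preference 14% not lower than 8% → no reduction; anti-dumping (Galveny, 18.01): +12%; total 8% + 12% = 20%. → 20%.
Line D: kraft paper → 18.01; uncoated → 18.01.02; in sheets → 18.01.02.01. Scheduled 30%. Galveny agreement on 18.01: RVC ≥ 60% → 14% available; preferential 14%; anti-dumping (Galveny, 18.01): +12%; total 14% + 12% = 26%. → 26%.
Sum: 29% + 25% + 20% + 26% = 100%.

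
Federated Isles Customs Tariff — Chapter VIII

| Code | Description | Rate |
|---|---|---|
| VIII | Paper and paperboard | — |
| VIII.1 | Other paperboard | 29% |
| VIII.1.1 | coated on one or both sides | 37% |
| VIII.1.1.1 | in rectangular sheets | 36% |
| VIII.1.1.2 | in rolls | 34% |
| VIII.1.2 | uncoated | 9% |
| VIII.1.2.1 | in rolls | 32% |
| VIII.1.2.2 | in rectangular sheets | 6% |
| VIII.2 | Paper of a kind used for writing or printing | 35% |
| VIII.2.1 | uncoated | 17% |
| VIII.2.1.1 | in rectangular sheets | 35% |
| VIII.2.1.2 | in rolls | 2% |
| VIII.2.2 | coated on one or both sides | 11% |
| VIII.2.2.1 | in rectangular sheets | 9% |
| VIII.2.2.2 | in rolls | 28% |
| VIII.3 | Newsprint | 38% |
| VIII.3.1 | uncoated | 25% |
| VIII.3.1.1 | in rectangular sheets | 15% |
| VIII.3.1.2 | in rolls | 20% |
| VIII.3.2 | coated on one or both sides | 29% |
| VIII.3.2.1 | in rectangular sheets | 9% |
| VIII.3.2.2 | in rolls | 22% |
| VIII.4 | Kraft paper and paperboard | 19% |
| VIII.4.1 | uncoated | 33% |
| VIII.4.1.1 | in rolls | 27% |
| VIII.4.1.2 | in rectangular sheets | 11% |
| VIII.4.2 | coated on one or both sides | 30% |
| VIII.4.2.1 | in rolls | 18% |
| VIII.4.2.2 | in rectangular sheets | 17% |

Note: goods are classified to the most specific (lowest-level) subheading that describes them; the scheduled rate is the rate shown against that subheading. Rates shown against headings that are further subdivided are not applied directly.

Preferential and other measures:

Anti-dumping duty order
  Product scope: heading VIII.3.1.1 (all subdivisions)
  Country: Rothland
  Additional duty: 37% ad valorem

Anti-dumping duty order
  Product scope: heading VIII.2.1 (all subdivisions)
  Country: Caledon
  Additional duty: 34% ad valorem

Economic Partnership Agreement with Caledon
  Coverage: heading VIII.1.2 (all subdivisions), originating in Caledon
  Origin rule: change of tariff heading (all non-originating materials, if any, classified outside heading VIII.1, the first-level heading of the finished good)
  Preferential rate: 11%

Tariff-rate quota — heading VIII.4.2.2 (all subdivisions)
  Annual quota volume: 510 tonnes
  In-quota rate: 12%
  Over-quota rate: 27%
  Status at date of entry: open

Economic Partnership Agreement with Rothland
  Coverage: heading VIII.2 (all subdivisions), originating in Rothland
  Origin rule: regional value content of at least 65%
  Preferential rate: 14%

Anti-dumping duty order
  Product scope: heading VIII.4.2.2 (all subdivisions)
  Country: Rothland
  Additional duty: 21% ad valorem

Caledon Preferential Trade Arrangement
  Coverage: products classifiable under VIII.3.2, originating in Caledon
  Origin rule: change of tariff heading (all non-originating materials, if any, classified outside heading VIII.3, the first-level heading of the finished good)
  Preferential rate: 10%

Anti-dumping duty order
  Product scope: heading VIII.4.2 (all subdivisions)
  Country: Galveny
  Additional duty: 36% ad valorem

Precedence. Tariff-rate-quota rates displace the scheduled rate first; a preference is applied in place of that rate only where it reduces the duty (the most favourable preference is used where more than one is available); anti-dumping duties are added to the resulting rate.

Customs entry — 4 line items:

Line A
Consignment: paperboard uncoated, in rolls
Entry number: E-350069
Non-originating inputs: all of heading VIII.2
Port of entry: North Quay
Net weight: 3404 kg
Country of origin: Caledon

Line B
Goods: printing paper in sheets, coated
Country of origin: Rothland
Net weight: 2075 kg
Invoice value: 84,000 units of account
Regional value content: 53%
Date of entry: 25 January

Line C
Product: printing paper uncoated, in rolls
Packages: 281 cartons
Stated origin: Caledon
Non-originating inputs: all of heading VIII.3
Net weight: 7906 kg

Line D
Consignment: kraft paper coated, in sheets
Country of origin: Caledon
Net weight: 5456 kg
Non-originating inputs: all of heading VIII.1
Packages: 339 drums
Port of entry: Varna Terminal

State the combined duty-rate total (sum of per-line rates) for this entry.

68%

Line A: paperboard → VIII.1; uncoated → VIII.1.2; in rolls → VIII.1.2.1. Scheduled 32%. Caledon agreement on VIII.1.2: CTH met → 11% available; Caledon agreement on VIII.3.2: VIII.1.2.1 not covered; preferential 11%. → 11%.
Line B: printing paper → VIII.2; coated → VIII.2.2; in sheets → VIII.2.2.1. Scheduled 9%. Rothland agreement on VIII.2: RVC < 65%. → 9%.
Line C: printing paper → VIII.2; uncoated → VIII.2.1; in rolls → VIII.2.1.2. Scheduled 2%. Caledon agreement on VIII.1.2: VIII.2.1.2 not covered; Caledon agreement on VIII.3.2: VIII.2.1.2 not covered; anti-dumping (Caledon, VIII.2.1): +34%; total 2% + 34% = 36%. → 36%.
Line D: kraft paper → VIII.4; coated → VIII.4.2; in sheets → VIII.4.2.2. Scheduled 17%. quota on VIII.4.2.2 open → in-quota 12%; Caledon agreement on VIII.1.2: VIII.4.2.2 not covered; Caledon agreement on VIII.3.2: VIII.4.2.2 not covered. → 12%.
Sum: 11% + 9% + 36% + 12% = 68%.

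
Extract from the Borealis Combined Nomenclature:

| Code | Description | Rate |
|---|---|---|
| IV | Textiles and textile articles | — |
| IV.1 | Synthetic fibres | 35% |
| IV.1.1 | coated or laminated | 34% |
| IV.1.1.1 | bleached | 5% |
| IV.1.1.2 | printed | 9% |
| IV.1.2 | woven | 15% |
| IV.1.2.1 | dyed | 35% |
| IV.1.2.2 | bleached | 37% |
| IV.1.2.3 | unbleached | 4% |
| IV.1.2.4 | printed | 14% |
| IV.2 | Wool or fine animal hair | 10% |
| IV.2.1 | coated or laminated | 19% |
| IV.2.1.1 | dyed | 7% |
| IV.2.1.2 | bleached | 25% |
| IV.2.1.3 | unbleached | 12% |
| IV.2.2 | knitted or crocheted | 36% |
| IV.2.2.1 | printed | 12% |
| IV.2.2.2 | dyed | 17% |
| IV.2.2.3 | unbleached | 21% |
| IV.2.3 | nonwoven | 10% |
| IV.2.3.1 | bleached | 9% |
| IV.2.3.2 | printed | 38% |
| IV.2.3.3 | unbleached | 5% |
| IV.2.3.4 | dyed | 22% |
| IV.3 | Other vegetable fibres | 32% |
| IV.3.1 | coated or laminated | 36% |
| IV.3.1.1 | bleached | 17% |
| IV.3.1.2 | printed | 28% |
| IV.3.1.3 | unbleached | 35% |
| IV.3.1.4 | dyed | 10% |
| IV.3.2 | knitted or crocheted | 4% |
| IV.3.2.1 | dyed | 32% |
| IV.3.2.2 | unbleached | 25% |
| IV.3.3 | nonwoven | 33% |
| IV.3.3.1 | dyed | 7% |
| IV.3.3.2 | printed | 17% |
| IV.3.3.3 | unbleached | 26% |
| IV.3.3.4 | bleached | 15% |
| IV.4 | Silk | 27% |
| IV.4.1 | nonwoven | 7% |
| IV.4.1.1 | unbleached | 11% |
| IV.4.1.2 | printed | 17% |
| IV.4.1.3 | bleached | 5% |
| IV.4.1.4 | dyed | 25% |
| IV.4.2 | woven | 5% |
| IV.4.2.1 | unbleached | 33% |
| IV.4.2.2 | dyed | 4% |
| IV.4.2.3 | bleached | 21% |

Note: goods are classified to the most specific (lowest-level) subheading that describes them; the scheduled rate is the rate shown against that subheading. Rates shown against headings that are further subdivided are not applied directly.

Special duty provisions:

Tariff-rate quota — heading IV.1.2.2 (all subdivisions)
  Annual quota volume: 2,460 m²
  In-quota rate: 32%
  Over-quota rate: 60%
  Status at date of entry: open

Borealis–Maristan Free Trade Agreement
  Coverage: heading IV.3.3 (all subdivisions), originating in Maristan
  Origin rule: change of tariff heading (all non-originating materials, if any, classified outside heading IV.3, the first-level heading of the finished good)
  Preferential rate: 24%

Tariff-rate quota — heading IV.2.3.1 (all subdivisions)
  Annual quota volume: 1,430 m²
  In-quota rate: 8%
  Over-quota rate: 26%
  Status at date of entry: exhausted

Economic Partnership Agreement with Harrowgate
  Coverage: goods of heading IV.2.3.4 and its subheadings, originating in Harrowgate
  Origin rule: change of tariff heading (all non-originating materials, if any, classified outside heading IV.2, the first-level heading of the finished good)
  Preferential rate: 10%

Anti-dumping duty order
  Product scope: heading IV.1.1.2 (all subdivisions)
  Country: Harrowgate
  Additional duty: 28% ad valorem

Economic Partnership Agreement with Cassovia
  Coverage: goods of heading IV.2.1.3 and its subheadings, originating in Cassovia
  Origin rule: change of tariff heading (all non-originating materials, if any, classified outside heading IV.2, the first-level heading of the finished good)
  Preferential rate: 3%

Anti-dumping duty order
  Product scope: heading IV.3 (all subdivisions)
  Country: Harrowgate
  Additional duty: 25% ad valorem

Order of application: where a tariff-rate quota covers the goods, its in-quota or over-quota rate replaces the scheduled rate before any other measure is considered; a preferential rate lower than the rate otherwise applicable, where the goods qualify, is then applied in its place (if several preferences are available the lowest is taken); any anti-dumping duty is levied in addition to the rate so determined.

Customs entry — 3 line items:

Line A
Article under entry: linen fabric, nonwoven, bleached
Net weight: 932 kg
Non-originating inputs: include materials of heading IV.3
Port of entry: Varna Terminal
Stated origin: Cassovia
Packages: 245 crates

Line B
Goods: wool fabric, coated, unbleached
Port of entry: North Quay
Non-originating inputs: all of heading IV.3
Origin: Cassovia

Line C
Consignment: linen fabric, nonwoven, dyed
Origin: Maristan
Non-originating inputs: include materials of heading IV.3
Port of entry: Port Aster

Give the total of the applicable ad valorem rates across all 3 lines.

Line A: linen → IV.3; nonwoven → IV.3.3; bleached → IV.3.3.4. Scheduled 15%. Cassovia agreement on IV.2.1.3: IV.3.3.4 not covered. → 15%.
Line B: wool → IV.2; coated → IV.2.1; unbleached → IV.2.1.3. Scheduled 12%. Cassovia agreement on IV.2.1.3: CTH met → 3% available; preferential 3%. → 3%.
Line C: linen → IV.3; nonwoven → IV.3.3; dyed → IV.3.3.1. Scheduled 7%. Maristan agreement on IV.3.3: CTH not met. → 7%.
Sum: 15% + 3% + 7% = 25%.

25%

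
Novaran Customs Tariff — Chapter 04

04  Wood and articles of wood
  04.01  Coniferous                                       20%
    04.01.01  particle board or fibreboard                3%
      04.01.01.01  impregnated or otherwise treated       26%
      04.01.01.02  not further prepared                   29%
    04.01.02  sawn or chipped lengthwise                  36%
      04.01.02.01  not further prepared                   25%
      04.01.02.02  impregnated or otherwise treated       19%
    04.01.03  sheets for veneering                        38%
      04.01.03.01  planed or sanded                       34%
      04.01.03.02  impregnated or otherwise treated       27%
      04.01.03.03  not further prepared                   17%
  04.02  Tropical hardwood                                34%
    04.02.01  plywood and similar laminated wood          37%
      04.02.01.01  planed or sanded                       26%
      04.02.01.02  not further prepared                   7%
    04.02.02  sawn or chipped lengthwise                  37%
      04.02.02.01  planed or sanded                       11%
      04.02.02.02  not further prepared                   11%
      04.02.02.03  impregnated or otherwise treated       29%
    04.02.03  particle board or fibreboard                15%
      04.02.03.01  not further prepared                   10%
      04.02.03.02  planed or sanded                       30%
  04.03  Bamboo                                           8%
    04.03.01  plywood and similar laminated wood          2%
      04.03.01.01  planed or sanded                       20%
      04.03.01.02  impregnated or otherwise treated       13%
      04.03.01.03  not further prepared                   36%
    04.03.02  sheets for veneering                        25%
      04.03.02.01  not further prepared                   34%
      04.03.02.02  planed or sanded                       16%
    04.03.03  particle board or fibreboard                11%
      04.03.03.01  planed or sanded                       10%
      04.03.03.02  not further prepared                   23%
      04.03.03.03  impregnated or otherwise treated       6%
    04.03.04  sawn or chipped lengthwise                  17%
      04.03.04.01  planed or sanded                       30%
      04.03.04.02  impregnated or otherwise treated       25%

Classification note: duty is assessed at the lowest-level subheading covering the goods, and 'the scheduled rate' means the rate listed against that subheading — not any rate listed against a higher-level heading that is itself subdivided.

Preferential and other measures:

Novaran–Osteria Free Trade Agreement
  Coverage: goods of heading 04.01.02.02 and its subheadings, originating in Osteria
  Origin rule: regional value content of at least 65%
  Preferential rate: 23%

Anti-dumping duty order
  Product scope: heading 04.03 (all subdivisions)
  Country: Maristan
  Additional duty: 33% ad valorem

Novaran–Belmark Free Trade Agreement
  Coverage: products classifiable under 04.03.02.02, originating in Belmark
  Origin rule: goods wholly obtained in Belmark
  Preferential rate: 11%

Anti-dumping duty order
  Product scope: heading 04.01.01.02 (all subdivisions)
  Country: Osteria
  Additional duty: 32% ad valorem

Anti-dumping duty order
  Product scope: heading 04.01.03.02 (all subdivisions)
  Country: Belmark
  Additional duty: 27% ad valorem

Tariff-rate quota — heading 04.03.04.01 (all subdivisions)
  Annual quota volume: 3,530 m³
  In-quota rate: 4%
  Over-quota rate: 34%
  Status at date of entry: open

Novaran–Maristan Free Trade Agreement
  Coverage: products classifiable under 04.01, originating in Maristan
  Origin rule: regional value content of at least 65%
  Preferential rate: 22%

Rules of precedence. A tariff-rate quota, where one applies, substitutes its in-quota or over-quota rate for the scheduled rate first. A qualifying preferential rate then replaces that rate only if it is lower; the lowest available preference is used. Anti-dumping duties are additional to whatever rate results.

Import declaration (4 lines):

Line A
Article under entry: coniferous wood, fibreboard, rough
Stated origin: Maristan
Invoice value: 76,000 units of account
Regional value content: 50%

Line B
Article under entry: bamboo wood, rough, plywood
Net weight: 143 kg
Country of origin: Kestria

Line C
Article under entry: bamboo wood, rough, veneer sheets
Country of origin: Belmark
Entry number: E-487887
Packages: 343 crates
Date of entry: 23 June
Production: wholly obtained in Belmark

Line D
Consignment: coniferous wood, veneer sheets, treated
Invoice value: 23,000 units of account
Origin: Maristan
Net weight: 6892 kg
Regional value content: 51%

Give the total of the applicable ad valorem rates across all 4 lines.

Line A: coniferous → 04.01; fibreboard → 04.01.01; rough → 04.01.01.02. Scheduled 29%. Maristan agreement on 04.01: RVC < 65%. → 29%.
Line B: bamboo → 04.03; plywood → 04.03.01; rough → 04.03.01.03. Scheduled 36%. No special measure applies. → 36%.
Line C: bamboo → 04.03; veneer sheets → 04.03.02; rough → 04.03.02.01. Scheduled 34%. Belmark agreement on 04.03.02.02: 04.03.02.01 not covered. → 34%.
Line D: coniferous → 04.01; veneer sheets → 04.01.03; treated → 04.01.03.02. Scheduled 27%. Maristan agreement on 04.01: RVC < 65%. → 27%.
Sum: 29% + 36% + 34% + 27% = 126%.

126%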